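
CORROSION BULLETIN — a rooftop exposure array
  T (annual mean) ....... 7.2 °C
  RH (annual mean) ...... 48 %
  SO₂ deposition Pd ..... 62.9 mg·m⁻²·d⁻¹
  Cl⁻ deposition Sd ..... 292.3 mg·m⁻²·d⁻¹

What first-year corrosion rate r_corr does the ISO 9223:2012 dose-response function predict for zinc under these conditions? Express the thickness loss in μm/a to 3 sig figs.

r_corr = 1.86 μm/a

zinc: T≤10 °C ⇒ hinge +0.038·(7.2−10) = -0.1064
  Pd branch = 0.0129·Pd^0.44·e^(0.046·RH+f) = 0.6527 μm/a
  Sd branch = 0.0175·Sd^0.57·e^(0.008·RH+0.085·T) = 1.205 μm/a
  r_corr = 0.6527 + 1.205 = 1.858 μm/a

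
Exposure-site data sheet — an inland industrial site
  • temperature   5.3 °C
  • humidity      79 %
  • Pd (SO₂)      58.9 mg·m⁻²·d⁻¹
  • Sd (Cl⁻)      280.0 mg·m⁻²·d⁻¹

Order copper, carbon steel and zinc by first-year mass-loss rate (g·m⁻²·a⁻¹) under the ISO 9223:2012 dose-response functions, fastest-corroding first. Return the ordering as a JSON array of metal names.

copper: T≤10 °C ⇒ hinge +0.126·(5.3−10) = -0.5922
  Pd branch = 0.0053·Pd^0.26·e^(0.059·RH+f) = 0.8945 μm/a
  Sd branch = 0.01025·Sd^0.27·e^(0.036·RH+0.049·T) = 1.046 μm/a
  sum: 0.8945 + 1.046 → r_corr = 1.94 μm/a
  mass loss = 1.94 μm/a × 8.96 g/cm³ = 17.38 g·m⁻²·a⁻¹
carbon steel: f(T) = +0.150·(T−10) [T≤10 °C] = -0.7050
  SO₂ term: 1.77·58.9^0.52·exp(0.02·79-0.7050) = 35.35
  Sd branch = 0.102·Sd^0.62·e^(0.033·RH+0.04·T) = 56.25 μm/a
  sum: 35.35 + 56.25 → r_corr = 91.6 μm/a
  mass loss = 91.6 μm/a × 7.85 g/cm³ = 719.1 g·m⁻²·a⁻¹
zinc: T≤10 °C ⇒ hinge +0.038·(5.3−10) = -0.1786
  Pd branch = 0.0129·Pd^0.44·e^(0.046·RH+f) = 2.455 μm/a
  Sd branch = 0.0175·Sd^0.57·e^(0.008·RH+0.085·T) = 1.282 μm/a
  sum: 2.455 + 1.282 → r_corr = 3.738 μm/a
  mass loss = 3.738 μm/a × 7.14 g/cm³ = 26.69 g·m⁻²·a⁻¹
Ordering by g·m⁻²·a⁻¹: carbon steel (719) > zinc (26.7) > copper (17.4)

["carbon steel", "zinc", "copper"]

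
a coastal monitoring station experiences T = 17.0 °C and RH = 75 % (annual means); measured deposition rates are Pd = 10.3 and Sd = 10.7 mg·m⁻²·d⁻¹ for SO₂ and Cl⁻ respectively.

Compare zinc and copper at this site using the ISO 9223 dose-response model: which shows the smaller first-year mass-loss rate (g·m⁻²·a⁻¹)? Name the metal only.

zinc

zinc: T>10 °C ⇒ hinge -0.071·(17.0−10) = -0.4970
  Pd branch = 0.0129·Pd^0.44·e^(0.046·RH+f) = 0.6898 μm/a
  Cl⁻ term: 0.0175·10.7^0.57·exp(0.008·75+0.085·17.0) = 0.5223
  r_corr = 0.6898 + 0.5223 = 1.212 μm/a
  mass loss = 1.212 μm/a × 7.14 g/cm³ = 8.654 g·m⁻²·a⁻¹
copper: T>10 °C ⇒ hinge -0.080·(17.0−10) = -0.5600
  Pd branch = 0.0053·Pd^0.26·e^(0.059·RH+f) = 0.4636 μm/a
  Sd branch = 0.01025·Sd^0.27·e^(0.036·RH+0.049·T) = 0.6653 μm/a
  sum: 0.4636 + 0.6653 → r_corr = 1.129 μm/a
  mass loss = 1.129 μm/a × 8.96 g/cm³ = 10.12 g·m⁻²·a⁻¹
Ordering by g·m⁻²·a⁻¹: copper (10.1) > zinc (8.65)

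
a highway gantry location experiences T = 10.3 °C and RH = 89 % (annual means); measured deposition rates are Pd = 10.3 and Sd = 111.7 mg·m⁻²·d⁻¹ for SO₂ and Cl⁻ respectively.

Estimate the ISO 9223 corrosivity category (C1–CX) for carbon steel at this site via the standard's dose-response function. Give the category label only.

carbon steel: temperature factor f = -0.054·(0.3) = -0.0162
  Pd branch = 1.77·Pd^0.52·e^(0.02·RH+f) = 34.73 μm/a
  Cl⁻ term: 0.102·111.7^0.62·exp(0.033·89+0.04·10.3) = 54.06
  r_corr = 34.73 + 54.06 = 88.78 μm/a
88.8 μm/a falls in (80, 200] for carbon steel → category C5

C5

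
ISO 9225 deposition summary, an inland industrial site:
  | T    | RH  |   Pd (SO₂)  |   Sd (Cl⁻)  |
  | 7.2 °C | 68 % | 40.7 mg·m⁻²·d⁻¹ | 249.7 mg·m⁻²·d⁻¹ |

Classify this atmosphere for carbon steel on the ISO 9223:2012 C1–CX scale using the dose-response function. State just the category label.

carbon steel: f(T) = +0.150·(T−10) [T≤10 °C] = -0.4200
  Pd branch = 1.77·Pd^0.52·e^(0.02·RH+f) = 31.13 μm/a
  Cl⁻ term: 0.102·249.7^0.62·exp(0.033·68+0.04·7.2) = 39.32
  r_corr = 31.13 + 39.32 = 70.45 μm/a
70.5 μm/a falls in (50, 80] for carbon steel → category C4

C4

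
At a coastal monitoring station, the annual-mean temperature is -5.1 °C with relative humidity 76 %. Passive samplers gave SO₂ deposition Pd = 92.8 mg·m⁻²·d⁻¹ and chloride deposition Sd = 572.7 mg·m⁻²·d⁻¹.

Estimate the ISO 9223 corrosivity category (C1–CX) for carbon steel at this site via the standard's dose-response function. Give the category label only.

C4

carbon steel: T≤10 °C ⇒ hinge +0.150·(-5.1−10) = -2.2650
  Pd branch = 1.77·Pd^0.52·e^(0.02·RH+f) = 8.862 μm/a
  Sd branch = 0.102·Sd^0.62·e^(0.033·RH+0.04·T) = 52.38 μm/a
  r_corr = 8.862 + 52.38 = 61.24 μm/a
ISO 9223 Table 2 (carbon steel): 50 < 61.2 ≤ 80 μm/a ⇒ C4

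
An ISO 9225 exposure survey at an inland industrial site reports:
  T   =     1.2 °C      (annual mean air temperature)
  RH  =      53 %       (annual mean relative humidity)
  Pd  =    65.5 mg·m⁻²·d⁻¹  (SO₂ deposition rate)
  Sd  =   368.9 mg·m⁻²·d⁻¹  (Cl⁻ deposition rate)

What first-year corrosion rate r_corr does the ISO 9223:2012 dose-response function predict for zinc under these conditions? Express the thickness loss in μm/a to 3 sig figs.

r_corr = 1.53 μm/a

zinc: f(T) = +0.038·(T−10) [T≤10 °C] = -0.3344
  Pd branch = 0.0129·Pd^0.44·e^(0.046·RH+f) = 0.6658 μm/a
  Cl⁻ term: 0.0175·368.9^0.57·exp(0.008·53+0.085·1.2) = 0.8602
  r_corr = 0.6658 + 0.8602 = 1.526 μm/a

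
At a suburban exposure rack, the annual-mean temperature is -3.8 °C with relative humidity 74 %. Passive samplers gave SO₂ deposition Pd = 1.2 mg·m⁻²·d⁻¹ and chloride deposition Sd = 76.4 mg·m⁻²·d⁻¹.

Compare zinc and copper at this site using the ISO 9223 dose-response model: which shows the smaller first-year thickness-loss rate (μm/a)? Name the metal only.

copper

zinc: f(T) = +0.038·(T−10) [T≤10 °C] = -0.5244
  Pd branch = 0.0129·Pd^0.44·e^(0.046·RH+f) = 0.2489 μm/a
  Sd branch = 0.0175·Sd^0.57·e^(0.008·RH+0.085·T) = 0.2712 μm/a
  sum: 0.2489 + 0.2712 → r_corr = 0.5201 μm/a
copper: temperature factor f = +0.126·(-13.8) = -1.7388
  SO₂ term: 0.0053·1.2^0.26·exp(0.059·74-1.7388) = 0.07688
  Cl⁻ term: 0.01025·76.4^0.27·exp(0.036·74+0.049·-3.8) = 0.3938
  sum: 0.07688 + 0.3938 → r_corr = 0.4707 μm/a
Ordering by μm/a: zinc (0.52) > copper (0.471)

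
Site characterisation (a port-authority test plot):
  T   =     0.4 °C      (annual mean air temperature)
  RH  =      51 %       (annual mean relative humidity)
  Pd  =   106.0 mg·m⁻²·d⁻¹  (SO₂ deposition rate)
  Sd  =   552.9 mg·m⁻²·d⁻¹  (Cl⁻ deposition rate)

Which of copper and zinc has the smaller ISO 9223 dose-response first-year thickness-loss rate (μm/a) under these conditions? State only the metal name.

copper

copper: temperature factor f = +0.126·(-9.6) = -1.2096
  SO₂ term: 0.0053·106.0^0.26·exp(0.059·51-1.2096) = 0.1077
  Cl⁻ term: 0.01025·552.9^0.27·exp(0.036·51+0.049·0.4) = 0.3607
  sum: 0.1077 + 0.3607 → r_corr = 0.4684 μm/a
zinc: T≤10 °C ⇒ hinge +0.038·(0.4−10) = -0.3648
  Pd branch = 0.0129·Pd^0.44·e^(0.046·RH+f) = 0.728 μm/a
  Sd branch = 0.0175·Sd^0.57·e^(0.008·RH+0.085·T) = 0.9961 μm/a
  sum: 0.728 + 0.9961 → r_corr = 1.724 μm/a
Ordering by μm/a: zinc (1.72) > copper (0.468)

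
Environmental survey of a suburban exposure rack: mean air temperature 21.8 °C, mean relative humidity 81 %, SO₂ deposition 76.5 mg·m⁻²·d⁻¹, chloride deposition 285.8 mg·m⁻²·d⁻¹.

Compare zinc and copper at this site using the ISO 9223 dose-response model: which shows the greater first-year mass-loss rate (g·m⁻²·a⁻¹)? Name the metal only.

zinc

zinc: f(T) = -0.071·(T−10) [T>10 °C] = -0.8378
  sulphur-dioxide contribution → 1.562 μm/a
  chloride contribution → 5.36 μm/a
  total first-year rate 6.922 μm/a
  mass loss = 6.922 μm/a × 7.14 g/cm³ = 49.42 g·m⁻²·a⁻¹
copper: f(T) = -0.080·(T−10) [T>10 °C] = -0.9440
  sulphur-dioxide contribution → 0.7578 μm/a
  chloride contribution → 2.536 μm/a
  ⇒ r_corr(copper) = 3.294 μm/a
  mass loss = 3.294 μm/a × 8.96 g/cm³ = 29.51 g·m⁻²·a⁻¹
Ordering by g·m⁻²·a⁻¹: zinc (49.4) > copper (29.5)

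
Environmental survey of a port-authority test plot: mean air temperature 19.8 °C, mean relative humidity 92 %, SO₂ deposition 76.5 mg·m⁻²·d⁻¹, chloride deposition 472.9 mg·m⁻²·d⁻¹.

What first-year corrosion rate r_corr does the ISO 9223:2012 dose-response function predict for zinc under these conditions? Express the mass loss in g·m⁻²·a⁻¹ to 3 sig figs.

zinc: f(T) = -0.071·(T−10) [T>10 °C] = -0.6958
  Pd branch = 0.0129·Pd^0.44·e^(0.046·RH+f) = 2.986 μm/a
  Sd branch = 0.0175·Sd^0.57·e^(0.008·RH+0.085·T) = 6.58 μm/a
  sum: 2.986 + 6.58 → r_corr = 9.566 μm/a
Convert to mass loss: 9.566 μm/a × 7.14 g/cm³ = 68.3 g·m⁻²·a⁻¹

r_corr = 68.3 g·m⁻²·a⁻¹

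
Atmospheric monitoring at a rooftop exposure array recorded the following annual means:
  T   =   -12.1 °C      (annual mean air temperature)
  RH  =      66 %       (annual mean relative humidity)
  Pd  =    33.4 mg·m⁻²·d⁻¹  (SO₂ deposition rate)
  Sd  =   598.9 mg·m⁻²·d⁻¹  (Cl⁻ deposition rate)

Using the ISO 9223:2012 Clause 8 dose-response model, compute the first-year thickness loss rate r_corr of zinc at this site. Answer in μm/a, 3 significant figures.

zinc: T≤10 °C ⇒ hinge +0.038·(-12.1−10) = -0.8398
  Pd branch = 0.0129·Pd^0.44·e^(0.046·RH+f) = 0.543 μm/a
  Cl⁻ term: 0.0175·598.9^0.57·exp(0.008·66+0.085·-12.1) = 0.4062
  sum: 0.543 + 0.4062 → r_corr = 0.9493 μm/a

r_corr = 0.949 μm/a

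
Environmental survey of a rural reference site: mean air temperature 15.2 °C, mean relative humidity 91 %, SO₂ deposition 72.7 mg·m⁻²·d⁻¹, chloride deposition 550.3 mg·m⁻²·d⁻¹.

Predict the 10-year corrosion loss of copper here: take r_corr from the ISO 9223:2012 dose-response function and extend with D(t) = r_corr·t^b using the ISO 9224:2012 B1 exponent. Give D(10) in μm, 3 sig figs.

D(10) = 25.2 μm

copper: T>10 °C ⇒ hinge -0.080·(15.2−10) = -0.4160
  Pd branch = 0.0053·Pd^0.26·e^(0.059·RH+f) = 2.287 μm/a
  Sd branch = 0.01025·Sd^0.27·e^(0.036·RH+0.049·T) = 3.14 μm/a
  r_corr = 2.287 + 3.14 = 5.427 μm/a
Long-term exponent b (ISO 9224 Table 2, B1) = 0.667
  D(10) = 5.427 × 10^0.667 = 5.427 × 4.645 = 25.21 μm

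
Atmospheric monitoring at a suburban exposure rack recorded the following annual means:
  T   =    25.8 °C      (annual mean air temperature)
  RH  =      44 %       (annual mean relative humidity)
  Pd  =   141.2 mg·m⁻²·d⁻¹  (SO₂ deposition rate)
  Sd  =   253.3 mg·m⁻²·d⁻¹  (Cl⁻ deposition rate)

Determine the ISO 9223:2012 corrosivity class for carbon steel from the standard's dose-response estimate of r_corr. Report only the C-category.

C4

carbon steel: f(T) = -0.054·(T−10) [T>10 °C] = -0.8532
  sulphur-dioxide contribution → 23.85 μm/a
  chloride contribution → 37.81 μm/a
  ⇒ r_corr(carbon steel) = 61.67 μm/a
ISO 9223 Table 2 (carbon steel): 50 < 61.7 ≤ 80 μm/a ⇒ C4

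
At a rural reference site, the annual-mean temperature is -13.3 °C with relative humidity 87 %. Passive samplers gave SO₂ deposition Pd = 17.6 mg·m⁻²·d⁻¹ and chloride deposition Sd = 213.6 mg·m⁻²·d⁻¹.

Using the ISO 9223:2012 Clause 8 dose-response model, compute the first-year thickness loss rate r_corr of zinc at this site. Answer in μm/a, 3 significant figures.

r_corr = 1.27 μm/a

zinc: temperature factor f = +0.038·(-23.3) = -0.8854
  SO₂ term: 0.0129·17.6^0.44·exp(0.046·87-0.8854) = 1.028
  Sd branch = 0.0175·Sd^0.57·e^(0.008·RH+0.085·T) = 0.2411 μm/a
  sum: 1.028 + 0.2411 → r_corr = 1.269 μm/a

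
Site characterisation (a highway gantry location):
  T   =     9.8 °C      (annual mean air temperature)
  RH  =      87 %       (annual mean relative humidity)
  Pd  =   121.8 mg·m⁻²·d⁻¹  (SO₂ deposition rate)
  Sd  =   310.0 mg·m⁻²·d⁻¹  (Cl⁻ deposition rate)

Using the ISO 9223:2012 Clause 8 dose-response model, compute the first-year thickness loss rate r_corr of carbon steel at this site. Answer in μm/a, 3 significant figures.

r_corr = 212 μm/a

carbon steel: T≤10 °C ⇒ hinge +0.150·(9.8−10) = -0.0300
  sulphur-dioxide contribution → 118.9 μm/a
  chloride contribution → 93.4 μm/a
  ⇒ r_corr(carbon steel) = 212.3 μm/a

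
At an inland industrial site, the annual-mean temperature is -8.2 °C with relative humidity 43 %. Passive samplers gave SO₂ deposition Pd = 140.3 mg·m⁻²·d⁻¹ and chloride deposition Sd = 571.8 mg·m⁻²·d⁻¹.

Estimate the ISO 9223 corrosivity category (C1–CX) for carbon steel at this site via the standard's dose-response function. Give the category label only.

carbon steel: T≤10 °C ⇒ hinge +0.150·(-8.2−10) = -2.7300
  sulphur-dioxide contribution → 3.567 μm/a
  chloride contribution → 15.56 μm/a
  total first-year rate 19.12 μm/a
Category bounds: 1.3…25 μm/a bracket r_corr ⇒ C2

C2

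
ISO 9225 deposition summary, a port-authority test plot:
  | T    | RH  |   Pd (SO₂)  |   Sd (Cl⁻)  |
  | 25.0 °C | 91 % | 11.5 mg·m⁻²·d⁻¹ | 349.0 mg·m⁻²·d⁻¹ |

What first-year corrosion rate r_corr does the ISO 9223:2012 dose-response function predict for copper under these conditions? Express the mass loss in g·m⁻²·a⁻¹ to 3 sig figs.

r_corr = 46.0 g·m⁻²·a⁻¹

copper: T>10 °C ⇒ hinge -0.080·(25.0−10) = -1.2000
  SO₂ term: 0.0053·11.5^0.26·exp(0.059·91-1.2000) = 0.6466
  Sd branch = 0.01025·Sd^0.27·e^(0.036·RH+0.049·T) = 4.488 μm/a
  r_corr = 0.6466 + 4.488 = 5.135 μm/a
Convert to mass loss: 5.135 μm/a × 8.96 g/cm³ = 46.01 g·m⁻²·a⁻¹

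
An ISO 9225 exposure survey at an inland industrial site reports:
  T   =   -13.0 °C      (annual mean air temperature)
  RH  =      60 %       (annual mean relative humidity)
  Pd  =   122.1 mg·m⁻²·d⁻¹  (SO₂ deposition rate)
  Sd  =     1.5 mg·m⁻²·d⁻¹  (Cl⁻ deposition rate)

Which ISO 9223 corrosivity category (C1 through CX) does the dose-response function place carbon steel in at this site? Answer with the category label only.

C2

carbon steel: f(T) = +0.150·(T−10) [T≤10 °C] = -3.4500
  sulphur-dioxide contribution → 2.269 μm/a
  chloride contribution → 0.5647 μm/a
  total first-year rate 2.834 μm/a
2.83 μm/a falls in (1.3, 25] for carbon steel → category C2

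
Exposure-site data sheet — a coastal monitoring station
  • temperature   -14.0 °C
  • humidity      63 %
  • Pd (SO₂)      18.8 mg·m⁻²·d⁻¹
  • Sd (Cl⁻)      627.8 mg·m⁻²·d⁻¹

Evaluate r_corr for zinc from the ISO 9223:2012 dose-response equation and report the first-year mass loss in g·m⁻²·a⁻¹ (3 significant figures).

zinc: T≤10 °C ⇒ hinge +0.038·(-14.0−10) = -0.9120
  SO₂ term: 0.0129·18.8^0.44·exp(0.046·63-0.9120) = 0.3418
  Sd branch = 0.0175·Sd^0.57·e^(0.008·RH+0.085·T) = 0.3466 μm/a
  sum: 0.3418 + 0.3466 → r_corr = 0.6884 μm/a
Convert to mass loss: 0.6884 μm/a × 7.14 g/cm³ = 4.915 g·m⁻²·a⁻¹

r_corr = 4.92 g·m⁻²·a⁻¹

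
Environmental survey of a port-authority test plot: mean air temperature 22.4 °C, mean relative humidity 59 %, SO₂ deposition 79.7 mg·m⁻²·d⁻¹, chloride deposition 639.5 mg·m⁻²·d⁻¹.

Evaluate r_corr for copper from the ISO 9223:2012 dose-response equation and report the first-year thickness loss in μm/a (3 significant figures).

copper: T>10 °C ⇒ hinge -0.080·(22.4−10) = -0.9920
  Pd branch = 0.0053·Pd^0.26·e^(0.059·RH+f) = 0.1993 μm/a
  Sd branch = 0.01025·Sd^0.27·e^(0.036·RH+0.049·T) = 1.47 μm/a
  sum: 0.1993 + 1.47 → r_corr = 1.67 μm/a

r_corr = 1.67 μm/a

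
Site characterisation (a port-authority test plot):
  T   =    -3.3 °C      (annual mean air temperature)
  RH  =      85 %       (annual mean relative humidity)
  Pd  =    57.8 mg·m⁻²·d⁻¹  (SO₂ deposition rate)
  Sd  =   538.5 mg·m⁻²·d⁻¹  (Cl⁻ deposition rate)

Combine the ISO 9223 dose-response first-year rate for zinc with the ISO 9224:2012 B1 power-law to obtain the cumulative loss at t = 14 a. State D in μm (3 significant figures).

zinc: f(T) = +0.038·(T−10) [T≤10 °C] = -0.5054
  sulphur-dioxide contribution → 2.314 μm/a
  chloride contribution → 0.9404 μm/a
  ⇒ r_corr(zinc) = 3.255 μm/a
Power-law: D(14) = r_corr · 14^0.813
  D(14) = 3.255 × 14^0.813 = 3.255 × 8.547 = 27.82 μm

D(14) = 27.8 μm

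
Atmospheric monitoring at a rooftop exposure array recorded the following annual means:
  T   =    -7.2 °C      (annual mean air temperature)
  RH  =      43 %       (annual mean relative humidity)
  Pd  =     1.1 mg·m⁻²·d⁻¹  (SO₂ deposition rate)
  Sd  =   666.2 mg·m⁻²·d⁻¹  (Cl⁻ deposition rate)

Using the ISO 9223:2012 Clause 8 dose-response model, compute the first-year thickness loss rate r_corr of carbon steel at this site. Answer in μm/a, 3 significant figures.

carbon steel: T≤10 °C ⇒ hinge +0.150·(-7.2−10) = -2.5800
  sulphur-dioxide contribution → 0.3331 μm/a
  chloride contribution → 17.8 μm/a
  ⇒ r_corr(carbon steel) = 18.13 μm/a

r_corr = 18.1 μm/a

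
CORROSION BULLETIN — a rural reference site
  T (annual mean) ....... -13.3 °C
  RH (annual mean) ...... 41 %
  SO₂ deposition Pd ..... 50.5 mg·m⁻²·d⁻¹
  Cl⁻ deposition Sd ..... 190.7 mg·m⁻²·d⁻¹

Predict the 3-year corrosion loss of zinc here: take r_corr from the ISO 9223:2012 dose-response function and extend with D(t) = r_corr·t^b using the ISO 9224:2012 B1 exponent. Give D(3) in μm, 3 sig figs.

D(3) = 0.864 μm

zinc: f(T) = +0.038·(T−10) [T≤10 °C] = -0.8854
  Pd branch = 0.0129·Pd^0.44·e^(0.046·RH+f) = 0.1971 μm/a
  Cl⁻ term: 0.0175·190.7^0.57·exp(0.008·41+0.085·-13.3) = 0.1564
  sum: 0.1971 + 0.1564 → r_corr = 0.3535 μm/a
Power-law: D(3) = r_corr · 3^0.813
  D(3) = 0.3535 × 3^0.813 = 0.3535 × 2.443 = 0.8635 μm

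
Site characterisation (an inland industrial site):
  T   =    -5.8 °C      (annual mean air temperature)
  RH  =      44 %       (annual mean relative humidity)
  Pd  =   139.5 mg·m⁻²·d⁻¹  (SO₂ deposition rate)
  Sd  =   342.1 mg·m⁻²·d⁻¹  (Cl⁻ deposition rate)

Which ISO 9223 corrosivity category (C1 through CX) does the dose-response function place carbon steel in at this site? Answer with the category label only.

C2

carbon steel: f(T) = +0.150·(T−10) [T≤10 °C] = -2.3700
  Pd branch = 1.77·Pd^0.52·e^(0.02·RH+f) = 5.201 μm/a
  Cl⁻ term: 0.102·342.1^0.62·exp(0.033·44+0.04·-5.8) = 12.87
  r_corr = 5.201 + 12.87 = 18.07 μm/a
18.1 μm/a falls in (1.3, 25] for carbon steel → category C2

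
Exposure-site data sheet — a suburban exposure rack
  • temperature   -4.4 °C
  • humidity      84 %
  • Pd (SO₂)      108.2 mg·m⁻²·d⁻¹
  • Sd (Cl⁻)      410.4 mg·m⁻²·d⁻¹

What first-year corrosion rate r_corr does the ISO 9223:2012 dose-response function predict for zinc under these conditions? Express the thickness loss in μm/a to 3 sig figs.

zinc: T≤10 °C ⇒ hinge +0.038·(-4.4−10) = -0.5472
  Pd branch = 0.0129·Pd^0.44·e^(0.046·RH+f) = 2.793 μm/a
  Cl⁻ term: 0.0175·410.4^0.57·exp(0.008·84+0.085·-4.4) = 0.7278
  r_corr = 2.793 + 0.7278 = 3.521 μm/a

r_corr = 3.52 μm/a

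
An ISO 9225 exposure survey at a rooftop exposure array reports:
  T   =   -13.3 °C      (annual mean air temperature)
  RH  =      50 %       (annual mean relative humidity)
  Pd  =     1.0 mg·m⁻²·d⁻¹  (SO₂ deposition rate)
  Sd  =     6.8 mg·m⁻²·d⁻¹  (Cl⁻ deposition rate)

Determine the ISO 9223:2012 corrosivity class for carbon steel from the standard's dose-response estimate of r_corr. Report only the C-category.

carbon steel: T≤10 °C ⇒ hinge +0.150·(-13.3−10) = -3.4950
  SO₂ term: 1.77·1.0^0.52·exp(0.02·50-3.4950) = 0.146
  Sd branch = 0.102·Sd^0.62·e^(0.033·RH+0.04·T) = 1.024 μm/a
  sum: 0.146 + 1.024 → r_corr = 1.17 μm/a
ISO 9223 Table 2 (carbon steel): 0 < 1.17 ≤ 1.3 μm/a ⇒ C1

C1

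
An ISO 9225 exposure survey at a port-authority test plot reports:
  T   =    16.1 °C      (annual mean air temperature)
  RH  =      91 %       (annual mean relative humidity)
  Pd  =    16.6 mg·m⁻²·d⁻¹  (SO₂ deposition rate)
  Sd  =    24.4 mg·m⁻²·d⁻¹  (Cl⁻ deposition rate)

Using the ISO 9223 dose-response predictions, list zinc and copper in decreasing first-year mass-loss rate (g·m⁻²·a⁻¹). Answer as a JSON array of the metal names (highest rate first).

["copper", "zinc"]

zinc: f(T) = -0.071·(T−10) [T>10 °C] = -0.4331
  Pd branch = 0.0129·Pd^0.44·e^(0.046·RH+f) = 1.894 μm/a
  Sd branch = 0.0175·Sd^0.57·e^(0.008·RH+0.085·T) = 0.8797 μm/a
  sum: 1.894 + 0.8797 → r_corr = 2.773 μm/a
  mass loss = 2.773 μm/a × 7.14 g/cm³ = 19.8 g·m⁻²·a⁻¹
copper: T>10 °C ⇒ hinge -0.080·(16.1−10) = -0.4880
  Pd branch = 0.0053·Pd^0.26·e^(0.059·RH+f) = 1.45 μm/a
  Sd branch = 0.01025·Sd^0.27·e^(0.036·RH+0.049·T) = 1.415 μm/a
  r_corr = 1.45 + 1.415 = 2.865 μm/a
  mass loss = 2.865 μm/a × 8.96 g/cm³ = 25.67 g·m⁻²·a⁻¹
Ordering by g·m⁻²·a⁻¹: copper (25.7) > zinc (19.8)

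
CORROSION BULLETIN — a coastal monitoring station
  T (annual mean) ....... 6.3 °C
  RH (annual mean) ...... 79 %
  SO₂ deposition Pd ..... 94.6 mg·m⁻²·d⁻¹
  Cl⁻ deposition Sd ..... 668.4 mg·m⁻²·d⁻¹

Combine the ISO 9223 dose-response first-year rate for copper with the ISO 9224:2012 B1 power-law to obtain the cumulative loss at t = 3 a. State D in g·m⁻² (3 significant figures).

copper: f(T) = +0.126·(T−10) [T≤10 °C] = -0.4662
  SO₂ term: 0.0053·94.6^0.26·exp(0.059·79-0.4662) = 1.148
  Sd branch = 0.01025·Sd^0.27·e^(0.036·RH+0.049·T) = 1.389 μm/a
  r_corr = 1.148 + 1.389 = 2.537 μm/a
ISO 9224: D(t) = r_corr · t^b with b = 0.667 (copper, B1)
  D(3) = 2.537 × 3^0.667 = 2.537 × 2.081 = 5.278 μm
  Mass loss = 5.278 μm × 8.96 g/cm³ = 47.29 g·m⁻²

D(3) = 47.3 g·m⁻²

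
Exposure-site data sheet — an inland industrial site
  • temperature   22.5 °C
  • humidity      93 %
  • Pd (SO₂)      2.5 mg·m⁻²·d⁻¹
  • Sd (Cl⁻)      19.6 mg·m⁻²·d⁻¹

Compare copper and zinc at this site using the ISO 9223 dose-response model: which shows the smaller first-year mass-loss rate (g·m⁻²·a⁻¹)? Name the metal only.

zinc

copper: temperature factor f = -0.080·(12.5) = -1.0000
  SO₂ term: 0.0053·2.5^0.26·exp(0.059·93-1.0000) = 0.5976
  Sd branch = 0.01025·Sd^0.27·e^(0.036·RH+0.049·T) = 1.961 μm/a
  r_corr = 0.5976 + 1.961 = 2.559 μm/a
  mass loss = 2.559 μm/a × 8.96 g/cm³ = 22.92 g·m⁻²·a⁻¹
zinc: T>10 °C ⇒ hinge -0.071·(22.5−10) = -0.8875
  Pd branch = 0.0129·Pd^0.44·e^(0.046·RH+f) = 0.573 μm/a
  Cl⁻ term: 0.0175·19.6^0.57·exp(0.008·93+0.085·22.5) = 1.359
  sum: 0.573 + 1.359 → r_corr = 1.932 μm/a
  mass loss = 1.932 μm/a × 7.14 g/cm³ = 13.8 g·m⁻²·a⁻¹
Ordering by g·m⁻²·a⁻¹: copper (22.9) > zinc (13.8)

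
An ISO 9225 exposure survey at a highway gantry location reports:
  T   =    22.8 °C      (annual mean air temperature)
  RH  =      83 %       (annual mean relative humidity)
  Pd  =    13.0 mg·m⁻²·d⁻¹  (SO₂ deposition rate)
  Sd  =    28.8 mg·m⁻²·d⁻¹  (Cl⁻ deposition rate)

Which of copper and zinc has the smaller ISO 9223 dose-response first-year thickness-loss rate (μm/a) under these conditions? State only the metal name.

copper: f(T) = -0.080·(T−10) [T>10 °C] = -1.0240
  SO₂ term: 0.0053·13.0^0.26·exp(0.059·83-1.0240) = 0.4965
  Sd branch = 0.01025·Sd^0.27·e^(0.036·RH+0.049·T) = 1.54 μm/a
  sum: 0.4965 + 1.54 → r_corr = 2.037 μm/a
zinc: temperature factor f = -0.071·(12.8) = -0.9088
  Pd branch = 0.0129·Pd^0.44·e^(0.046·RH+f) = 0.7314 μm/a
  Sd branch = 0.0175·Sd^0.57·e^(0.008·RH+0.085·T) = 1.603 μm/a
  sum: 0.7314 + 1.603 → r_corr = 2.334 μm/a
Ordering by μm/a: zinc (2.33) > copper (2.04)

copper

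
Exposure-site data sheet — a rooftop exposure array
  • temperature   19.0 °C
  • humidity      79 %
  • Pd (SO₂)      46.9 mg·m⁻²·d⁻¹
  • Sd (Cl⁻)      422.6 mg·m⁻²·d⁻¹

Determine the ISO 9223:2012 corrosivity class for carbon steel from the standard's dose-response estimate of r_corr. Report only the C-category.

C5

carbon steel: T>10 °C ⇒ hinge -0.054·(19.0−10) = -0.4860
  sulphur-dioxide contribution → 39.09 μm/a
  chloride contribution → 125.6 μm/a
  ⇒ r_corr(carbon steel) = 164.7 μm/a
Category bounds: 80…200 μm/a bracket r_corr ⇒ C5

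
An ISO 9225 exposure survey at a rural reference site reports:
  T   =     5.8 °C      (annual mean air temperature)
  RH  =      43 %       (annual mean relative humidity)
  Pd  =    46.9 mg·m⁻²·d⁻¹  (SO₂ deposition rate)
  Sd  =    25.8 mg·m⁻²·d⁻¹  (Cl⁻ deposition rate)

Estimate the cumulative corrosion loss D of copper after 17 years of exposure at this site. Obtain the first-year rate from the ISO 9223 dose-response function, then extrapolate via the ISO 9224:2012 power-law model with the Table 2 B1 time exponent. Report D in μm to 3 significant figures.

copper: f(T) = +0.126·(T−10) [T≤10 °C] = -0.5292
  sulphur-dioxide contribution → 0.1073 μm/a
  chloride contribution → 0.154 μm/a
  ⇒ r_corr(copper) = 0.2614 μm/a
Power-law: D(17) = r_corr · 17^0.667
  D(17) = 0.2614 × 17^0.667 = 0.2614 × 6.618 = 1.73 μm

D(17) = 1.73 μm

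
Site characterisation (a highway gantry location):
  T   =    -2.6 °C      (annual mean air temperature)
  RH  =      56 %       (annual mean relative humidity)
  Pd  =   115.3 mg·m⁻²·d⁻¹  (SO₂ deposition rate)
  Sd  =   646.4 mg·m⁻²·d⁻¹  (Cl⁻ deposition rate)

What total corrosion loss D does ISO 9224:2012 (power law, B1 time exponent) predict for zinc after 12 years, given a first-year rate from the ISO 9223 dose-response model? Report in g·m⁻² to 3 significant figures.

zinc: temperature factor f = +0.038·(-12.6) = -0.4788
  SO₂ term: 0.0129·115.3^0.44·exp(0.046·56-0.4788) = 0.8484
  Cl⁻ term: 0.0175·646.4^0.57·exp(0.008·56+0.085·-2.6) = 0.8782
  sum: 0.8484 + 0.8782 → r_corr = 1.727 μm/a
Long-term exponent b (ISO 9224 Table 2, B1) = 0.813
  D(12) = 1.727 × 12^0.813 = 1.727 × 7.54 = 13.02 μm
  Mass loss = 13.02 μm × 7.14 g/cm³ = 92.95 g·m⁻²

D(12) = 93.0 g·m⁻²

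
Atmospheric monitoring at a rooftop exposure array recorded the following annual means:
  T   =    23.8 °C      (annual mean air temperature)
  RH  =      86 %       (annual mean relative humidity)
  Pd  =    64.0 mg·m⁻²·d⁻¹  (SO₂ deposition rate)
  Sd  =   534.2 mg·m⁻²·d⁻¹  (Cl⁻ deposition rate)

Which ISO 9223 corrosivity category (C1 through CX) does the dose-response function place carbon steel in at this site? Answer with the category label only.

CX

carbon steel: temperature factor f = -0.054·(13.8) = -0.7452
  sulphur-dioxide contribution → 40.79 μm/a
  chloride contribution → 221.7 μm/a
  ⇒ r_corr(carbon steel) = 262.5 μm/a
Category bounds: 200…700 μm/a bracket r_corr ⇒ CX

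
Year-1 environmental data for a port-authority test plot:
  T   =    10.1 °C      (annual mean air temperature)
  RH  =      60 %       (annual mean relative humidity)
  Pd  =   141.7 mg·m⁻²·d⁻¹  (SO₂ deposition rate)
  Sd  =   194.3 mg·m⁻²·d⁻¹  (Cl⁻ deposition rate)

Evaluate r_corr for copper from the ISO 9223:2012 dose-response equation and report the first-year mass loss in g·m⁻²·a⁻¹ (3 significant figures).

copper: f(T) = -0.080·(T−10) [T>10 °C] = -0.0080
  SO₂ term: 0.0053·141.7^0.26·exp(0.059·60-0.0080) = 0.657
  Sd branch = 0.01025·Sd^0.27·e^(0.036·RH+0.049·T) = 0.6048 μm/a
  sum: 0.657 + 0.6048 → r_corr = 1.262 μm/a
Convert to mass loss: 1.262 μm/a × 8.96 g/cm³ = 11.31 g·m⁻²·a⁻¹

r_corr = 11.3 g·m⁻²·a⁻¹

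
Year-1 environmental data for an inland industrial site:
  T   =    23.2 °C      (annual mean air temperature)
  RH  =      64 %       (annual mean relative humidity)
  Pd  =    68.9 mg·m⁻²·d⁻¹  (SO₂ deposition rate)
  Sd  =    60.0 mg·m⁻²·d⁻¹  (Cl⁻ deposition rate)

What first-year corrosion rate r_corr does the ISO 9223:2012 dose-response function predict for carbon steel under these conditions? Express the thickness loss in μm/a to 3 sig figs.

carbon steel: f(T) = -0.054·(T−10) [T>10 °C] = -0.7128
  Pd branch = 1.77·Pd^0.52·e^(0.02·RH+f) = 28.2 μm/a
  Cl⁻ term: 0.102·60.0^0.62·exp(0.033·64+0.04·23.2) = 27
  sum: 28.2 + 27 → r_corr = 55.19 μm/a

r_corr = 55.2 μm/a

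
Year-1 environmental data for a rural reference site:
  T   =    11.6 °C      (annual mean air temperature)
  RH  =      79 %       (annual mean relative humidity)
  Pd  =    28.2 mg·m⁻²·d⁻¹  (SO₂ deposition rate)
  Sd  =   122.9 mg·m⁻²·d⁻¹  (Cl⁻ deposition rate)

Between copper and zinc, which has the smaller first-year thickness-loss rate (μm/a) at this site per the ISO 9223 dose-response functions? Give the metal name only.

copper: T>10 °C ⇒ hinge -0.080·(11.6−10) = -0.1280
  sulphur-dioxide contribution → 1.175 μm/a
  chloride contribution → 1.14 μm/a
  ⇒ r_corr(copper) = 2.315 μm/a
zinc: T>10 °C ⇒ hinge -0.071·(11.6−10) = -0.1136
  sulphur-dioxide contribution → 1.895 μm/a
  chloride contribution → 1.37 μm/a
  ⇒ r_corr(zinc) = 3.265 μm/a
Ordering by μm/a: zinc (3.27) > copper (2.31)

copper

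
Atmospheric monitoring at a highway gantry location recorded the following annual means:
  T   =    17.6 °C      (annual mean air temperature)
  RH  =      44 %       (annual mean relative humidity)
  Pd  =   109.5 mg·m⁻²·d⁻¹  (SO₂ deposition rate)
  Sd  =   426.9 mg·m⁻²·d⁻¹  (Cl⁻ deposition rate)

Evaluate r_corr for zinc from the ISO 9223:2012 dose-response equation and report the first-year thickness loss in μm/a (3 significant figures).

zinc: temperature factor f = -0.071·(7.6) = -0.5396
  SO₂ term: 0.0129·109.5^0.44·exp(0.046·44-0.5396) = 0.4494
  Cl⁻ term: 0.0175·426.9^0.57·exp(0.008·44+0.085·17.6) = 3.507
  sum: 0.4494 + 3.507 → r_corr = 3.956 μm/a

r_corr = 3.96 μm/a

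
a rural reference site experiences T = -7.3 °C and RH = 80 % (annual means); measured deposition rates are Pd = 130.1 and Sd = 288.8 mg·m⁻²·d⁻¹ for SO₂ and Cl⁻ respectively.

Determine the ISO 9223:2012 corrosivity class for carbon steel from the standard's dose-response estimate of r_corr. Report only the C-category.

carbon steel: T≤10 °C ⇒ hinge +0.150·(-7.3−10) = -2.5950
  sulphur-dioxide contribution → 8.228 μm/a
  chloride contribution → 35.8 μm/a
  total first-year rate 44.03 μm/a
Category bounds: 25…50 μm/a bracket r_corr ⇒ C3

C3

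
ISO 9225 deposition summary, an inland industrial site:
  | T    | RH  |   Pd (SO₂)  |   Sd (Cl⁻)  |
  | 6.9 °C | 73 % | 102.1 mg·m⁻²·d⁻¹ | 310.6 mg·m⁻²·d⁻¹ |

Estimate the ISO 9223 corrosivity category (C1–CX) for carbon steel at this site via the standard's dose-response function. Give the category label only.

C5

carbon steel: temperature factor f = +0.150·(-3.1) = -0.4650
  Pd branch = 1.77·Pd^0.52·e^(0.02·RH+f) = 53.06 μm/a
  Sd branch = 0.102·Sd^0.62·e^(0.033·RH+0.04·T) = 52.46 μm/a
  sum: 53.06 + 52.46 → r_corr = 105.5 μm/a
ISO 9223 Table 2 (carbon steel): 80 < 106 ≤ 200 μm/a ⇒ C5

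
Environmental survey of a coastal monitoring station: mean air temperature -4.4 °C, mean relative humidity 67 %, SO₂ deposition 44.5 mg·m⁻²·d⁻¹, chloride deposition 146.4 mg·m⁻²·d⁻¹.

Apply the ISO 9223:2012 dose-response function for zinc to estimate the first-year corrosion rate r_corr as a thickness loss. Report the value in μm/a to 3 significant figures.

r_corr = 1.22 μm/a

zinc: f(T) = +0.038·(T−10) [T≤10 °C] = -0.5472
  SO₂ term: 0.0129·44.5^0.44·exp(0.046·67-0.5472) = 0.8644
  Sd branch = 0.0175·Sd^0.57·e^(0.008·RH+0.085·T) = 0.353 μm/a
  sum: 0.8644 + 0.353 → r_corr = 1.217 μm/a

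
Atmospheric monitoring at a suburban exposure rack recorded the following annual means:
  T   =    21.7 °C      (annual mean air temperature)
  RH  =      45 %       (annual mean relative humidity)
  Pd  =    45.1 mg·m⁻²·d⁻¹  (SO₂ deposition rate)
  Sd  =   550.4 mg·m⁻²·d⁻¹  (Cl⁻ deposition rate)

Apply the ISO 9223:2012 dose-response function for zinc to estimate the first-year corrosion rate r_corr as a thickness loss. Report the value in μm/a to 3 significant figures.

r_corr = 6.03 μm/a

zinc: f(T) = -0.071·(T−10) [T>10 °C] = -0.8307
  SO₂ term: 0.0129·45.1^0.44·exp(0.046·45-0.8307) = 0.238
  Sd branch = 0.0175·Sd^0.57·e^(0.008·RH+0.085·T) = 5.789 μm/a
  r_corr = 0.238 + 5.789 = 6.027 μm/a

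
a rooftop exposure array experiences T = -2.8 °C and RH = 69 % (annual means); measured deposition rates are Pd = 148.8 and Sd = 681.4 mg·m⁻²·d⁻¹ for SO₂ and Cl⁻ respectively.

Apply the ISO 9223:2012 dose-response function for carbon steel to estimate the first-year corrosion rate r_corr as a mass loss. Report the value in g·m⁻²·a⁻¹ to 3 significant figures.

carbon steel: f(T) = +0.150·(T−10) [T≤10 °C] = -1.9200
  Pd branch = 1.77·Pd^0.52·e^(0.02·RH+f) = 13.91 μm/a
  Cl⁻ term: 0.102·681.4^0.62·exp(0.033·69+0.04·-2.8) = 50.76
  r_corr = 13.91 + 50.76 = 64.67 μm/a
Convert to mass loss: 64.67 μm/a × 7.85 g/cm³ = 507.7 g·m⁻²·a⁻¹

r_corr = 508 g·m⁻²·a⁻¹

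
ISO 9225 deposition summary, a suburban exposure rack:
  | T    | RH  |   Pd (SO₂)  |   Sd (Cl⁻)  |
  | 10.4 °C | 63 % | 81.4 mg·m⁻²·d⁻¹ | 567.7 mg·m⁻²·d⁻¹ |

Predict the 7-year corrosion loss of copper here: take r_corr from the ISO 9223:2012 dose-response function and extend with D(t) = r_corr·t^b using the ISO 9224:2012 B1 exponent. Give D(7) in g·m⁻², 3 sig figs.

D(7) = 51.7 g·m⁻²

copper: T>10 °C ⇒ hinge -0.080·(10.4−10) = -0.0320
  Pd branch = 0.0053·Pd^0.26·e^(0.059·RH+f) = 0.6628 μm/a
  Cl⁻ term: 0.01025·567.7^0.27·exp(0.036·63+0.049·10.4) = 0.9133
  r_corr = 0.6628 + 0.9133 = 1.576 μm/a
Power-law: D(7) = r_corr · 7^0.667
  D(7) = 1.576 × 7^0.667 = 1.576 × 3.662 = 5.771 μm
  Mass loss = 5.771 μm × 8.96 g/cm³ = 51.71 g·m⁻²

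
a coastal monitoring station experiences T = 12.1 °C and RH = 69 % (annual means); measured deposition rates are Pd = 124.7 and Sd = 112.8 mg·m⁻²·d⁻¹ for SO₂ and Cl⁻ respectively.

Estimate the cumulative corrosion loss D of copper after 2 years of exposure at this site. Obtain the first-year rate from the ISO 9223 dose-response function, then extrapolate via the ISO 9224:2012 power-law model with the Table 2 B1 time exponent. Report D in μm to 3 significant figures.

D(2) = 2.73 μm

copper: f(T) = -0.080·(T−10) [T>10 °C] = -0.1680
  SO₂ term: 0.0053·124.7^0.26·exp(0.059·69-0.1680) = 0.921
  Sd branch = 0.01025·Sd^0.27·e^(0.036·RH+0.049·T) = 0.7964 μm/a
  r_corr = 0.921 + 0.7964 = 1.717 μm/a
Power-law: D(2) = r_corr · 2^0.667
  D(2) = 1.717 × 2^0.667 = 1.717 × 1.588 = 2.727 μm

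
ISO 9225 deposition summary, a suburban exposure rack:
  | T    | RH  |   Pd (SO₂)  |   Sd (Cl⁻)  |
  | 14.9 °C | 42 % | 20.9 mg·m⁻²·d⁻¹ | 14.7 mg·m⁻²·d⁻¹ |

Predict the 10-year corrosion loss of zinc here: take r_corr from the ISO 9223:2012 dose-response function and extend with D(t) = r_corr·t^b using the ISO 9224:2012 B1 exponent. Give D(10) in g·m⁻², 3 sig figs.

zinc: f(T) = -0.071·(T−10) [T>10 °C] = -0.3479
  sulphur-dioxide contribution → 0.2396 μm/a
  chloride contribution → 0.4021 μm/a
  total first-year rate 0.6417 μm/a
ISO 9224: D(t) = r_corr · t^b with b = 0.813 (zinc, B1)
  D(10) = 0.6417 × 10^0.813 = 0.6417 × 6.501 = 4.172 μm
  Mass loss = 4.172 μm × 7.14 g/cm³ = 29.79 g·m⁻²

D(10) = 29.8 g·m⁻²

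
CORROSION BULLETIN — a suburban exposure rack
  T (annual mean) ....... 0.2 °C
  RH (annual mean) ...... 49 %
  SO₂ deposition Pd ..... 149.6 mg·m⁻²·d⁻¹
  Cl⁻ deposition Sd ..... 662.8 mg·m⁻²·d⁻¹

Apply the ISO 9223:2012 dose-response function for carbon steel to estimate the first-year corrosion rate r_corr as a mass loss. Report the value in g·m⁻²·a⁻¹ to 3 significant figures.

carbon steel: temperature factor f = +0.150·(-9.8) = -1.4700
  sulphur-dioxide contribution → 14.66 μm/a
  chloride contribution → 29.08 μm/a
  total first-year rate 43.74 μm/a
Convert to mass loss: 43.74 μm/a × 7.85 g/cm³ = 343.4 g·m⁻²·a⁻¹

r_corr = 343 g·m⁻²·a⁻¹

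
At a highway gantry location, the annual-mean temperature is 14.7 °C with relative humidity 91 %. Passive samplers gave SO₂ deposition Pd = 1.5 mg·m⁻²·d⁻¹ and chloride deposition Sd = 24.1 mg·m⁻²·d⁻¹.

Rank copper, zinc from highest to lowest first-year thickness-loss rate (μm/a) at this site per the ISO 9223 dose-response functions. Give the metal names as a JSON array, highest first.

["copper", "zinc"]

copper: f(T) = -0.080·(T−10) [T>10 °C] = -0.3760
  sulphur-dioxide contribution → 0.8679 μm/a
  chloride contribution → 1.317 μm/a
  total first-year rate 2.185 μm/a
zinc: temperature factor f = -0.071·(4.7) = -0.3337
  sulphur-dioxide contribution → 0.7263 μm/a
  chloride contribution → 0.7755 μm/a
  ⇒ r_corr(zinc) = 1.502 μm/a
Ordering by μm/a: copper (2.18) > zinc (1.5)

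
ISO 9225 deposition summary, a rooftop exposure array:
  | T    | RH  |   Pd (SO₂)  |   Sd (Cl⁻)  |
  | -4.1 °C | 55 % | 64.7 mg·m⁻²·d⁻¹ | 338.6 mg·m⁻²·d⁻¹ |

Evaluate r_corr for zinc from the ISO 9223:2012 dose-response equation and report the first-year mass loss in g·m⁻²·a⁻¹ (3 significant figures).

zinc: T≤10 °C ⇒ hinge +0.038·(-4.1−10) = -0.5358
  SO₂ term: 0.0129·64.7^0.44·exp(0.046·55-0.5358) = 0.5936
  Sd branch = 0.0175·Sd^0.57·e^(0.008·RH+0.085·T) = 0.5305 μm/a
  r_corr = 0.5936 + 0.5305 = 1.124 μm/a
Convert to mass loss: 1.124 μm/a × 7.14 g/cm³ = 8.026 g·m⁻²·a⁻¹

r_corr = 8.03 g·m⁻²·a⁻¹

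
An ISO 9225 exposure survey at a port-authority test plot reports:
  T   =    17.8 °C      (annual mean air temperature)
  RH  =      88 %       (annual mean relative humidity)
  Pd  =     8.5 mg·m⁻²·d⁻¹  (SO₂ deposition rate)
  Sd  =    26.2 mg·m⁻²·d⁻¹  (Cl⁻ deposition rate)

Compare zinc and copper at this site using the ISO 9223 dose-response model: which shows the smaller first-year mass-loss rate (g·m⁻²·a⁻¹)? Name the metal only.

zinc

zinc: f(T) = -0.071·(T−10) [T>10 °C] = -0.5538
  sulphur-dioxide contribution → 1.089 μm/a
  chloride contribution → 1.033 μm/a
  total first-year rate 2.123 μm/a
  mass loss = 2.123 μm/a × 7.14 g/cm³ = 15.15 g·m⁻²·a⁻¹
copper: temperature factor f = -0.080·(7.8) = -0.6240
  sulphur-dioxide contribution → 0.8908 μm/a
  chloride contribution → 1.407 μm/a
  total first-year rate 2.298 μm/a
  mass loss = 2.298 μm/a × 8.96 g/cm³ = 20.59 g·m⁻²·a⁻¹
Ordering by g·m⁻²·a⁻¹: copper (20.6) > zinc (15.2)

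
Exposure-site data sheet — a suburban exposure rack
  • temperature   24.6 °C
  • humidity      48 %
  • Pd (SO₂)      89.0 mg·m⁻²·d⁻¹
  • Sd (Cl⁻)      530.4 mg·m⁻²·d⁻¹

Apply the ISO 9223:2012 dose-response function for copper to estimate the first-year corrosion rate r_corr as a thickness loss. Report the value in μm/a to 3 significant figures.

copper: temperature factor f = -0.080·(14.6) = -1.1680
  sulphur-dioxide contribution → 0.0899 μm/a
  chloride contribution → 1.048 μm/a
  ⇒ r_corr(copper) = 1.138 μm/a

r_corr = 1.14 μm/a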